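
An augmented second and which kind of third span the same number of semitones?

An augmented second spans 3 semitones.
A third spanning 3 semitones is minor (the major third is 4).

minor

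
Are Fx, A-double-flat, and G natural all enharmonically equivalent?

F## is pitch class 7; Abb is pitch class 7; G is pitch class 7.
All spellings map to pitch class 7, so they are enharmonically equivalent.

Yes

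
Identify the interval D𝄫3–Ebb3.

Counting letters D–E gives a second.
Dbb→Ebb = 2 semitones, exactly the major second.

major second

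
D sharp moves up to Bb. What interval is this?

Counting letters D–E–F–G–A–B gives a sixth.
D#→Bb = 7 semitones, 2 narrower than the major sixth (9), so diminished.

diminished sixth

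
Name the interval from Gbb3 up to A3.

doubly augmented second

Counting letters G–A gives a second.
Gbb→A = 4 semitones, 2 wider than the major second (2), so doubly augmented.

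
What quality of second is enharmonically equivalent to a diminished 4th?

doubly augmented

A diminished fourth spans 4 semitones.
A second spanning 4 semitones is doubly augmented (the major second is 2).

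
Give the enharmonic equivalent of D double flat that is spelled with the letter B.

B#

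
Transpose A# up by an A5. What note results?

A fifth above A lands on the letter E.
An augmented fifth spans 8 semitones, so A# moves to pitch class 6. On the letter E that is E##.

E##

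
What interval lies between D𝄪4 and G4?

doubly diminished fourth

The letter names run D→G, a span of 3 letter steps, so the interval is some kind of fourth.
D## to G is 3 semitones. A perfect fourth is 5, so 3 makes it doubly diminished.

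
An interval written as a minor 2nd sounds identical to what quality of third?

doubly diminished

A minor second spans 1 semitone.
A third spanning 1 semitone is doubly diminished (the major third is 4).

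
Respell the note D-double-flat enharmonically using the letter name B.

B#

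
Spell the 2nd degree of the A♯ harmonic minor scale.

B#

The A# harmonic minor scale runs A# B# C# D# E# F# G##.
Degree 2 is B#.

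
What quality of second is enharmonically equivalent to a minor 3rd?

A minor third spans 3 semitones.
A second spanning 3 semitones is augmented (the major second is 2).

augmented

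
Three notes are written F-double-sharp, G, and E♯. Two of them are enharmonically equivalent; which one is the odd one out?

E#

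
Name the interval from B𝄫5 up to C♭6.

major second

Counting letters B–C gives a second.
Bbb→Cb = 2 semitones, exactly the major second.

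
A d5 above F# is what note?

F up a perfect fifth is C, so the target letter is C.
From F#, a diminished fifth is 6 semitones up: C.

C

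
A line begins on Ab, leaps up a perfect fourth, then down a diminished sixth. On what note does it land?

F#

A perfect fourth up from Ab is Db (letter D, 5 semitones up).
A diminished sixth down from Db is F# (letter F, 7 semitones down).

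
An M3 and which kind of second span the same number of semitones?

A major third spans 4 semitones.
A second spanning 4 semitones is doubly augmented (the major second is 2).

doubly augmented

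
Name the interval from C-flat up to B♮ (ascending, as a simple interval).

augmented seventh

The letter names run C→B, a span of 6 letter steps, so the interval is some kind of seventh.
Cb to B is 12 semitones. A major seventh is 11, so 12 makes it augmented.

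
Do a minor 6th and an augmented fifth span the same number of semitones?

A minor sixth spans 8 semitones; an augmented fifth spans 8.
They are enharmonically equivalent.

Yes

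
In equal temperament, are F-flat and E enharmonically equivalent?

Yes

Fb is pitch class 4; E is pitch class 4.
All spellings map to pitch class 4, so they are enharmonically equivalent.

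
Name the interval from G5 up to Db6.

Counting letters G–A–B–C–D gives a fifth.
G→Db = 6 semitones, 1 narrower than the perfect fifth (7), so diminished.

diminished fifth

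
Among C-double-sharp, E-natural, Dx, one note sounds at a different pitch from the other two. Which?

In 12-tone equal temperament, enharmonic equivalents share a pitch class. C## is pitch class 2; E is pitch class 4; D## is pitch class 4.
E and D## share pitch class 4, while C## is pitch class 2.

C##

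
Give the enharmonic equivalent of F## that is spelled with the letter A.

Abb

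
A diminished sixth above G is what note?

G up a major sixth is E, so the target letter is E.
From G, a diminished sixth is 7 semitones up: Ebb.

Ebb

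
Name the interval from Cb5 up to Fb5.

Counting letters C–D–E–F gives a fourth.
Cb→Fb = 5 semitones, exactly the perfect fourth.

perfect fourth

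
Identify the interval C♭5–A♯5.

doubly augmented sixth

The letter names run C→A, a span of 5 letter steps, so the interval is some kind of sixth.
Cb to A# is 11 semitones. A major sixth is 9, so 11 makes it doubly augmented.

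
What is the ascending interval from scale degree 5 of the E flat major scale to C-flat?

minor second

Scale degree 5 of Eb major is Bb.
Bb up to Cb: letters B→C make it a second; 1 semitone makes it minor.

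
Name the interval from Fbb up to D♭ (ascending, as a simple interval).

augmented sixth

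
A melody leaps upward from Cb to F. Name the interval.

augmented fourth

Counting letters C–D–E–F gives a fourth.
Cb→F = 6 semitones, 1 wider than the perfect fourth (5), so augmented.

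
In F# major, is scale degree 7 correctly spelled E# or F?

Each scale degree takes a distinct letter name. Degree 7 of a scale on F must use the letter E.
E# and F are enharmonically the same pitch, but only E# uses the letter E, so it is the correct spelling here.

E#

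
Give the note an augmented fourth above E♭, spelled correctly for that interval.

A fourth above E lands on the letter A.
An augmented fourth spans 6 semitones, so Eb moves to pitch class 9. On the letter A that is A.

A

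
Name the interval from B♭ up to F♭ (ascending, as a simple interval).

Counting letters B–C–D–E–F gives a fifth.
Bb→Fb = 6 semitones, 1 narrower than the perfect fifth (7), so diminished.

diminished fifth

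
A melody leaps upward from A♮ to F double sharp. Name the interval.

Counting letters A–B–C–D–E–F gives a sixth.
A→F## = 10 semitones, 1 wider than the major sixth (9), so augmented.

augmented sixth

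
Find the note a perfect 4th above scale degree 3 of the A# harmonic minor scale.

F#

Scale degree 3 of A# harmonic minor is C#.
A perfect fourth (5 semitones) above C# lands on the letter F, giving F#.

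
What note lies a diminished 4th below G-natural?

G down a perfect fourth is D, so the target letter is D.
From G, a diminished fourth is 4 semitones down: D#.

D#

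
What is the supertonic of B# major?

C##

Degree 2 takes the letter 1 step above B, which is C.
In major, degree 2 sits 2 semitones above the tonic. B# + 2 semitones is pitch class 2, spelled on C as C##.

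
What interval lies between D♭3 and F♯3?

Counting letters D–E–F gives a third.
Db→F# = 5 semitones, 1 wider than the major third (4), so augmented.

augmented third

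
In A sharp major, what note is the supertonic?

Degree 2 takes the letter 1 step above A, which is B.
In major, degree 2 sits 2 semitones above the tonic. A# + 2 semitones is pitch class 0, spelled on B as B#.

B#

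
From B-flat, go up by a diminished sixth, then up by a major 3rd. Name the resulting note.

Bbb

A diminished sixth up from Bb is Gbb (letter G, 7 semitones up).
A major third up from Gbb is Bbb (letter B, 4 semitones up).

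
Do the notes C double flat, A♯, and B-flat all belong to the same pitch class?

Cbb = pitch class 10 and A# = pitch class 10 and Bb = pitch class 10 — the same pitch class, so they are enharmonic equivalents.

Yes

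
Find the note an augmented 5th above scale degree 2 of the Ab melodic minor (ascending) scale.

Scale degree 2 of Ab melodic minor (ascending) is Bb.
An augmented fifth (8 semitones) above Bb lands on the letter F, giving F#.

F#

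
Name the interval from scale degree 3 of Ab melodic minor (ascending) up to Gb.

Scale degree 3 of Ab melodic minor (ascending) is Cb.
Cb up to Gb: letters C→G make it a fifth; 7 semitones makes it perfect.

perfect fifth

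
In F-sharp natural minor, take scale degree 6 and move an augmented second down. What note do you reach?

Cb

Scale degree 6 of F# natural minor is D.
An augmented second (3 semitones) below D lands on the letter C, giving Cb.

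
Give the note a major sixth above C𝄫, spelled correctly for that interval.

Abb

C up a major sixth is A, so the target letter is A.
From Cbb, a major sixth is 9 semitones up: Abb.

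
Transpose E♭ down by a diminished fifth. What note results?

E down a perfect fifth is A, so the target letter is A.
From Eb, a diminished fifth is 6 semitones down: A.

A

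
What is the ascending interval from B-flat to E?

Counting letters B–C–D–E gives a fourth.
Bb→E = 6 semitones, 1 wider than the perfect fourth (5), so augmented.

augmented fourth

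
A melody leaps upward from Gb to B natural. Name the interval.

augmented third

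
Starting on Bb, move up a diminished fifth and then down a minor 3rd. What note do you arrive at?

A diminished fifth up from Bb is Fb (letter F, 6 semitones up).
A minor third down from Fb is Db (letter D, 3 semitones down).

Db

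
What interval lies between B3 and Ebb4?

The letter names run B→E, a span of 3 letter steps, so the interval is some kind of fourth.
B to Ebb is 3 semitones. A perfect fourth is 5, so 3 makes it doubly diminished.

doubly diminished fourth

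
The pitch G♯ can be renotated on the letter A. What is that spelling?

Plain A sits 1 semitone above G#, so on the letter A the same pitch needs a flat: Ab.

Ab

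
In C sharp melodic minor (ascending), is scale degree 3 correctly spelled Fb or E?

Each scale degree takes a distinct letter name. Degree 3 of a scale on C must use the letter E.
E and Fb are enharmonically the same pitch, but only E uses the letter E, so it is the correct spelling here.

E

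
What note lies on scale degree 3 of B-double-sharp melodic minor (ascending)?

Degree 3 takes the letter 2 steps above B, which is D.
In melodic minor (ascending), degree 3 sits 3 semitones above the tonic. B## + 3 semitones is pitch class 4, spelled on D as D##.

D##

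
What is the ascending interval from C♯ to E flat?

Counting letters C–D–E gives a third.
C#→Eb = 2 semitones, 2 narrower than the major third (4), so diminished.

diminished third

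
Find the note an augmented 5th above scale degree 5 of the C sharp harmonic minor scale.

Scale degree 5 of C# harmonic minor is G#.
An augmented fifth (8 semitones) above G# lands on the letter D, giving D##.

D##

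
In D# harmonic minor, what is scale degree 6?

B

The D# harmonic minor scale runs D# E# F# G# A# B C##.
Degree 6 is B.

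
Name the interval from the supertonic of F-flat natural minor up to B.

augmented third

The supertonic of Fb natural minor is Gb.
Gb up to B: letters G→B make it a third; 5 semitones makes it augmented.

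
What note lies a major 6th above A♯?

A up a major sixth is F#, so the target letter is F.
From A#, a major sixth is 9 semitones up: F##.

F##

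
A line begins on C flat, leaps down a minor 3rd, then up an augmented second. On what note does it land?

B

A minor third down from Cb is Ab (letter A, 3 semitones down).
An augmented second up from Ab is B (letter B, 3 semitones up).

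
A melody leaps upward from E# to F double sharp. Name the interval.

Counting letters E–F gives a second.
E#→F## = 2 semitones, exactly the major second.

major second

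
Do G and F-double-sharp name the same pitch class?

G is pitch class 7; F## is pitch class 7.
All spellings map to pitch class 7, so they are enharmonically equivalent.

Yes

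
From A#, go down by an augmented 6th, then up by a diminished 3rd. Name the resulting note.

Ebb

An augmented sixth down from A# is C (letter C, 10 semitones down).
A diminished third up from C is Ebb (letter E, 2 semitones up).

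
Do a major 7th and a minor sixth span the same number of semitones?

No

A major seventh spans 11 semitones; a minor sixth spans 8.
The spans differ, so they are not enharmonic equivalents.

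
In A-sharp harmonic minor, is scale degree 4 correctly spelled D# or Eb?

D#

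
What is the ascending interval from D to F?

minor third

Counting letters D–E–F gives a third.
D→F = 3 semitones, 1 narrower than the major third (4), so minor.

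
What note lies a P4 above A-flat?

A up a perfect fourth is D, so the target letter is D.
From Ab, a perfect fourth is 5 semitones up: Db.

Db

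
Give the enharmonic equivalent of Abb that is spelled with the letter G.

Abb is pitch class 7. The letter G alone is pitch class 7.
Pitch class 7 on G needs no accidental: G.

G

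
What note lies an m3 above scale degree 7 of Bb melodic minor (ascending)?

C

Scale degree 7 of Bb melodic minor (ascending) is A.
A minor third (3 semitones) above A lands on the letter C, giving C.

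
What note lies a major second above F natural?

F up a major second is G, so the target letter is G.
From F, a major second is 2 semitones up: G.

G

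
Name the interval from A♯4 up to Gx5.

major seventh

Counting letters A–B–C–D–E–F–G gives a seventh.
A#→G## = 11 semitones, exactly the major seventh.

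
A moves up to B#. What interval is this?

augmented second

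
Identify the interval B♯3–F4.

The letter names run B→F, a span of 4 letter steps, so the interval is some kind of fifth.
B# to F is 5 semitones. A perfect fifth is 7, so 5 makes it doubly diminished.

doubly diminished fifth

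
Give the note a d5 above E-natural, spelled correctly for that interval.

Bb

A fifth above E lands on the letter B.
A diminished fifth spans 6 semitones, so E moves to pitch class 10. On the letter B that is Bb.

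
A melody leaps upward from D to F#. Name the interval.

major third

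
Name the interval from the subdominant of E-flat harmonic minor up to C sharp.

augmented third

The subdominant of Eb harmonic minor is Ab.
Ab up to C#: letters A→C make it a third; 5 semitones makes it augmented.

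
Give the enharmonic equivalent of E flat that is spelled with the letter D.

D#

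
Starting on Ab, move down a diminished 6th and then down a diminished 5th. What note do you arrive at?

A diminished sixth down from Ab is C# (letter C, 7 semitones down).
A diminished fifth down from C# is F## (letter F, 6 semitones down).

F##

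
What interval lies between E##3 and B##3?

The letter names run E→B, a span of 4 letter steps, so the interval is some kind of fifth.
E## to B## is 7 semitones. A perfect fifth is 7, so 7 makes it perfect.

perfect fifth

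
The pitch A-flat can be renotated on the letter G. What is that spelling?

Ab is pitch class 8. The letter G alone is pitch class 7.
To reach pitch class 8 from G requires an offset of +1 semitone, i.e. sharp: G#.

G#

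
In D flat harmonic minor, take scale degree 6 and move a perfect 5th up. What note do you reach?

Scale degree 6 of Db harmonic minor is Bbb.
A perfect fifth (7 semitones) above Bbb lands on the letter F, giving Fb.

Fb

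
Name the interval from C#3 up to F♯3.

Counting letters C–D–E–F gives a fourth.
C#→F# = 5 semitones, exactly the perfect fourth.

perfect fourth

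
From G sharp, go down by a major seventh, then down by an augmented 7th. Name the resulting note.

A major seventh down from G# is A (letter A, 11 semitones down).
An augmented seventh down from A is Bbb (letter B, 12 semitones down).

Bbb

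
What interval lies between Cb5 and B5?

augmented seventh

The letter names run C→B, a span of 6 letter steps, so the interval is some kind of seventh.
Cb to B is 12 semitones. A major seventh is 11, so 12 makes it augmented.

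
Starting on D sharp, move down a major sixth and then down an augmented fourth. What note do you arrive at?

A major sixth down from D# is F# (letter F, 9 semitones down).
An augmented fourth down from F# is C (letter C, 6 semitones down).

C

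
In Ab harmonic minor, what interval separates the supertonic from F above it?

perfect fifth

The supertonic of Ab harmonic minor is Bb.
Bb up to F: letters B→F make it a fifth; 7 semitones makes it perfect.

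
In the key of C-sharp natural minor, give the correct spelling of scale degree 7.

Degree 7 takes the letter 6 steps above C, which is B.
In natural minor, degree 7 sits 10 semitones above the tonic. C# + 10 semitones is pitch class 11, spelled on B as B.

B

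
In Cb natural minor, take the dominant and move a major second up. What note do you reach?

The dominant of Cb natural minor is Gb.
A major second (2 semitones) above Gb lands on the letter A, giving Ab.

Ab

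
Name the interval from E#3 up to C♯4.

Counting letters E–F–G–A–B–C gives a sixth.
E#→C# = 8 semitones, 1 narrower than the major sixth (9), so minor.

minor sixth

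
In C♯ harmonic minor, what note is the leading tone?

B#

Degree 7 takes the letter 6 steps above C, which is B.
In harmonic minor, degree 7 sits 11 semitones above the tonic. C# + 11 semitones is pitch class 0, spelled on B as B#.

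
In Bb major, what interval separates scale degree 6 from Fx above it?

Scale degree 6 of Bb major is G.
G up to F##: letters G→F make it a seventh; 12 semitones makes it augmented.

augmented seventh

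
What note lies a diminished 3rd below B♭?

G#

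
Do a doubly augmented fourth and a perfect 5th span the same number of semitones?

A doubly augmented fourth spans 7 semitones; a perfect fifth spans 7.
They are enharmonically equivalent.

Yes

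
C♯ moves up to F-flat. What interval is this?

doubly diminished fourth

The letter names run C→F, a span of 3 letter steps, so the interval is some kind of fourth.
C# to Fb is 3 semitones. A perfect fourth is 5, so 3 makes it doubly diminished.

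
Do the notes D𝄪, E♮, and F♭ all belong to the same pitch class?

Yes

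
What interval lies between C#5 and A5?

Counting letters C–D–E–F–G–A gives a sixth.
C#→A = 8 semitones, 1 narrower than the major sixth (9), so minor.

minor sixth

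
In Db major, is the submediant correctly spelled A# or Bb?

Bb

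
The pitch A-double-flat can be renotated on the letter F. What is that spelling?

Plain F sits 2 semitones below Abb, so on the letter F the same pitch needs a double sharp: F##.

F##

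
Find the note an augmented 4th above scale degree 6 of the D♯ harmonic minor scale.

Scale degree 6 of D# harmonic minor is B.
An augmented fourth (6 semitones) above B lands on the letter E, giving E#.

E#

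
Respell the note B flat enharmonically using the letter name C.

Cbb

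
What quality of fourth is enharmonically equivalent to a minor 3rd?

A minor third spans 3 semitones.
A fourth spanning 3 semitones is doubly diminished (the perfect fourth is 5).

doubly diminished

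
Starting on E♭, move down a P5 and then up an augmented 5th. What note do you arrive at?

A perfect fifth down from Eb is Ab (letter A, 7 semitones down).
An augmented fifth up from Ab is E (letter E, 8 semitones up).

E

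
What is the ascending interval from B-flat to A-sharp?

Counting letters B–C–D–E–F–G–A gives a seventh.
Bb→A# = 12 semitones, 1 wider than the major seventh (11), so augmented.

augmented seventh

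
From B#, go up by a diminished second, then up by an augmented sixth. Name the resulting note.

A#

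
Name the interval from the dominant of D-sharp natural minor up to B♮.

minor second

The dominant of D# natural minor is A#.
A# up to B: letters A→B make it a second; 1 semitone makes it minor.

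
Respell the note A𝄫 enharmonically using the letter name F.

F##

Plain F sits 2 semitones below Abb, so on the letter F the same pitch needs a double sharp: F##.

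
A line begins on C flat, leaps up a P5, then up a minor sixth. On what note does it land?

Ebb

A perfect fifth up from Cb is Gb (letter G, 7 semitones up).
A minor sixth up from Gb is Ebb (letter E, 8 semitones up).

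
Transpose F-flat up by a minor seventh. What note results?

F up a major seventh is E, so the target letter is E.
From Fb, a minor seventh is 10 semitones up: Ebb.

Ebb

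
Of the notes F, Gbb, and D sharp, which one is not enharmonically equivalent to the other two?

In 12-tone equal temperament, enharmonic equivalents share a pitch class. F is pitch class 5; Gbb is pitch class 5; D# is pitch class 3.
F and Gbb share pitch class 5, while D# is pitch class 3.

D#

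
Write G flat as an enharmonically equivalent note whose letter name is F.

Gb is pitch class 6. The letter F alone is pitch class 5.
To reach pitch class 6 from F requires an offset of +1 semitone, i.e. sharp: F#.

F#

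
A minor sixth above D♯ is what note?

B

A sixth above D lands on the letter B.
A minor sixth spans 8 semitones, so D# moves to pitch class 11. On the letter B that is B.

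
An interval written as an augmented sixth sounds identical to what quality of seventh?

minor

An augmented sixth spans 10 semitones.
A seventh spanning 10 semitones is minor (the major seventh is 11).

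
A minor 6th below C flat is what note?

A sixth below C lands on the letter E.
A minor sixth spans 8 semitones, so Cb moves to pitch class 3. On the letter E that is Eb.

Eb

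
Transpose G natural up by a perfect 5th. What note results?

A fifth above G lands on the letter D.
A perfect fifth spans 7 semitones, so G moves to pitch class 2. On the letter D that is D.

D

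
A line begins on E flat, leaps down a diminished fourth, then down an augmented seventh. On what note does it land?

A diminished fourth down from Eb is B (letter B, 4 semitones down).
An augmented seventh down from B is Cb (letter C, 12 semitones down).

Cb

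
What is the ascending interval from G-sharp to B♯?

major third

The letter names run G→B, a span of 2 letter steps, so the interval is some kind of third.
G# to B# is 4 semitones. A major third is 4, so 4 makes it major.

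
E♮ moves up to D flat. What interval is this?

diminished seventh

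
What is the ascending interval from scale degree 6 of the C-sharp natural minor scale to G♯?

Scale degree 6 of C# natural minor is A.
A up to G#: letters A→G make it a seventh; 11 semitones makes it major.

major seventh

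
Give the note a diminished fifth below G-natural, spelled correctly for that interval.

A fifth below G lands on the letter C.
A diminished fifth spans 6 semitones, so G moves to pitch class 1. On the letter C that is C#.

C#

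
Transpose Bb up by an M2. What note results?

A second above B lands on the letter C.
A major second spans 2 semitones, so Bb moves to pitch class 0. On the letter C that is C.

C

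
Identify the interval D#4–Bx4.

augmented sixth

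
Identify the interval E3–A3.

perfect fourth

The letter names run E→A, a span of 3 letter steps, so the interval is some kind of fourth.
E to A is 5 semitones. A perfect fourth is 5, so 5 makes it perfect.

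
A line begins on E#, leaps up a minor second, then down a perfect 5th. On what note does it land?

A minor second up from E# is F# (letter F, 1 semitone up).
A perfect fifth down from F# is B (letter B, 7 semitones down).

B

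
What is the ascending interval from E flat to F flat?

minor second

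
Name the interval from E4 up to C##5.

Counting letters E–F–G–A–B–C gives a sixth.
E→C## = 10 semitones, 1 wider than the major sixth (9), so augmented.

augmented sixth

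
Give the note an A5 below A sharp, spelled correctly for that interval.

A fifth below A lands on the letter D.
An augmented fifth spans 8 semitones, so A# moves to pitch class 2. On the letter D that is D.

D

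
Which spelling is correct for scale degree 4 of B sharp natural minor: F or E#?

E#

Each scale degree takes a distinct letter name. Degree 4 of a scale on B must use the letter E.
E# and F are enharmonically the same pitch, but only E# uses the letter E, so it is the correct spelling here.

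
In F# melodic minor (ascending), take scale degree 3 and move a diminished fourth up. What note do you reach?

Scale degree 3 of F# melodic minor (ascending) is A.
A diminished fourth (4 semitones) above A lands on the letter D, giving Db.

Db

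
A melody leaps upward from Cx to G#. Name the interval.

Counting letters C–D–E–F–G gives a fifth.
C##→G# = 6 semitones, 1 narrower than the perfect fifth (7), so diminished.

diminished fifth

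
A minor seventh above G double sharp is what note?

F##

A seventh above G lands on the letter F.
A minor seventh spans 10 semitones, so G## moves to pitch class 7. On the letter F that is F##.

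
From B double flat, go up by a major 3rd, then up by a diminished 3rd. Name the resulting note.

A major third up from Bbb is Db (letter D, 4 semitones up).
A diminished third up from Db is Fbb (letter F, 2 semitones up).

Fbb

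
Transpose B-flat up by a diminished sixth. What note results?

A sixth above B lands on the letter G.
A diminished sixth spans 7 semitones, so Bb moves to pitch class 5. On the letter G that is Gbb.

Gbb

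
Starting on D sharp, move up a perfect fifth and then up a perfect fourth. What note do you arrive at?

D#

A perfect fifth up from D# is A# (letter A, 7 semitones up).
A perfect fourth up from A# is D# (letter D, 5 semitones up).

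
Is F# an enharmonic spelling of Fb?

F# is pitch class 6; Fb is pitch class 4.
The pitch classes differ (6 vs. 4), so they are not enharmonic equivalents.

No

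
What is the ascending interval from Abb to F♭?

major sixth

The letter names run A→F, a span of 5 letter steps, so the interval is some kind of sixth.
Abb to Fb is 9 semitones. A major sixth is 9, so 9 makes it major.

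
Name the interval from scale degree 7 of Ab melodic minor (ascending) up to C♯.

Scale degree 7 of Ab melodic minor (ascending) is G.
G up to C#: letters G→C make it a fourth; 6 semitones makes it augmented.

augmented fourth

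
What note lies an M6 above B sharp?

A sixth above B lands on the letter G.
A major sixth spans 9 semitones, so B# moves to pitch class 9. On the letter G that is G##.

G##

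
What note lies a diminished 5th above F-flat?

Cbb

A fifth above F lands on the letter C.
A diminished fifth spans 6 semitones, so Fb moves to pitch class 10. On the letter C that is Cbb.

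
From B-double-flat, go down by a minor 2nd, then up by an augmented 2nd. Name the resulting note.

A minor second down from Bbb is Ab (letter A, 1 semitone down).
An augmented second up from Ab is B (letter B, 3 semitones up).

B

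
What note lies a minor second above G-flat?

G up a major second is A, so the target letter is A.
From Gb, a minor second is 1 semitone up: Abb.

Abb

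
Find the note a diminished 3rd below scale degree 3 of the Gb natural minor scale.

Scale degree 3 of Gb natural minor is Bbb.
A diminished third (2 semitones) below Bbb lands on the letter G, giving G.

G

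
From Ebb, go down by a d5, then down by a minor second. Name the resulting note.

G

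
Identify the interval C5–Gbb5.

doubly diminished fifth

The letter names run C→G, a span of 4 letter steps, so the interval is some kind of fifth.
C to Gbb is 5 semitones. A perfect fifth is 7, so 5 makes it doubly diminished.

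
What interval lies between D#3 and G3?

diminished fourth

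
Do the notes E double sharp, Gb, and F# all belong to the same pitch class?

E## = pitch class 6 and Gb = pitch class 6 and F# = pitch class 6 — the same pitch class, so they are enharmonic equivalents.

Yes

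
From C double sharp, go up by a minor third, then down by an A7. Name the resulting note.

F

A minor third up from C## is E# (letter E, 3 semitones up).
An augmented seventh down from E# is F (letter F, 12 semitones down).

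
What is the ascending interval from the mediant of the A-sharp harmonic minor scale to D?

The mediant of A# harmonic minor is C#.
C# up to D: letters C→D make it a second; 1 semitone makes it minor.

minor second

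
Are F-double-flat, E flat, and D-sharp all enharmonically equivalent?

Yes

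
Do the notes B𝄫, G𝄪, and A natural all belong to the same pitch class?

Yes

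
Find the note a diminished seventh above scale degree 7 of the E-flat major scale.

Cb

Scale degree 7 of Eb major is D.
A diminished seventh (9 semitones) above D lands on the letter C, giving Cb.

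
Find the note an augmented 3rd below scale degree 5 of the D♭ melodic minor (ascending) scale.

Fbb

Scale degree 5 of Db melodic minor (ascending) is Ab.
An augmented third (5 semitones) below Ab lands on the letter F, giving Fbb.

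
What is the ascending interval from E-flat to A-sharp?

doubly augmented fourth

The letter names run E→A, a span of 3 letter steps, so the interval is some kind of fourth.
Eb to A# is 7 semitones. A perfect fourth is 5, so 7 makes it doubly augmented.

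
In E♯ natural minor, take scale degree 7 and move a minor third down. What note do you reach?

Scale degree 7 of E# natural minor is D#.
A minor third (3 semitones) below D# lands on the letter B, giving B#.

B#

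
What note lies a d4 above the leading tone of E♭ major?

Gb

The leading tone of Eb major is D.
A diminished fourth (4 semitones) above D lands on the letter G, giving Gb.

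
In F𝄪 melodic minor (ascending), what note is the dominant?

The F## melodic minor (ascending) scale runs F## G## A# B# C## D## E##.
Degree 5 is C##.

C##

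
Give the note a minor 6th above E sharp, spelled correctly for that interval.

C#

E up a major sixth is C#, so the target letter is C.
From E#, a minor sixth is 8 semitones up: C#.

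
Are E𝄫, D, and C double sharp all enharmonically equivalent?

Yes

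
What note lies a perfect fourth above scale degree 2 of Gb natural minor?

Scale degree 2 of Gb natural minor is Ab.
A perfect fourth (5 semitones) above Ab lands on the letter D, giving Db.

Db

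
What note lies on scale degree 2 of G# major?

A#

Degree 2 takes the letter 1 step above G, which is A.
In major, degree 2 sits 2 semitones above the tonic. G# + 2 semitones is pitch class 10, spelled on A as A#.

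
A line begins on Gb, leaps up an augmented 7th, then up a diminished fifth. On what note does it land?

C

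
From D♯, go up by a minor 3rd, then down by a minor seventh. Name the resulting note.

G#

A minor third up from D# is F# (letter F, 3 semitones up).
A minor seventh down from F# is G# (letter G, 10 semitones down).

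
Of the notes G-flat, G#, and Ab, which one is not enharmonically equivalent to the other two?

Gb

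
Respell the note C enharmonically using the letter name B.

Plain B sits 1 semitone below C, so on the letter B the same pitch needs a sharp: B#.

B#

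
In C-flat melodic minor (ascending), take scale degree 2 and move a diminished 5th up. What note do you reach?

Abb

Scale degree 2 of Cb melodic minor (ascending) is Db.
A diminished fifth (6 semitones) above Db lands on the letter A, giving Abb.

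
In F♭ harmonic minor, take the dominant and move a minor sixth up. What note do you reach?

Abb

The dominant of Fb harmonic minor is Cb.
A minor sixth (8 semitones) above Cb lands on the letter A, giving Abb.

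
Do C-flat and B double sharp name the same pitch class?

No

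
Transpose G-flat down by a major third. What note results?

G down a major third is Eb, so the target letter is E.
From Gb, a major third is 4 semitones down: Ebb.

Ebb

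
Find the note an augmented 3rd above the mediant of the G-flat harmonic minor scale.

D

The mediant of Gb harmonic minor is Bbb.
An augmented third (5 semitones) above Bbb lands on the letter D, giving D.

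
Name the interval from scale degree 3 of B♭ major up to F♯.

major third

Scale degree 3 of Bb major is D.
D up to F#: letters D→F make it a third; 4 semitones makes it major.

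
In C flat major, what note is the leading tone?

Bb

Degree 7 takes the letter 6 steps above C, which is B.
In major, degree 7 sits 11 semitones above the tonic. Cb + 11 semitones is pitch class 10, spelled on B as Bb.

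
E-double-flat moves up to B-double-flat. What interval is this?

perfect fifth

The letter names run E→B, a span of 4 letter steps, so the interval is some kind of fifth.
Ebb to Bbb is 7 semitones. A perfect fifth is 7, so 7 makes it perfect.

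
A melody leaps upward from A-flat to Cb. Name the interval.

minor third

The letter names run A→C, a span of 2 letter steps, so the interval is some kind of third.
Ab to Cb is 3 semitones. A major third is 4, so 3 makes it minor.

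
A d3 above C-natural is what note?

C up a major third is E, so the target letter is E.
From C, a diminished third is 2 semitones up: Ebb.

Ebb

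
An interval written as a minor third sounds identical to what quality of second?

A minor third spans 3 semitones.
A second spanning 3 semitones is augmented (the major second is 2).

augmented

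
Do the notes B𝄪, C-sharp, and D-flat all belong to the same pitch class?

Yes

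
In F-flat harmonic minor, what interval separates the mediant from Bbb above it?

The mediant of Fb harmonic minor is Abb.
Abb up to Bbb: letters A→B make it a second; 2 semitones makes it major.

major second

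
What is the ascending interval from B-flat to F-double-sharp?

doubly augmented fifth

Counting letters B–C–D–E–F gives a fifth.
Bb→F## = 9 semitones, 2 wider than the perfect fifth (7), so doubly augmented.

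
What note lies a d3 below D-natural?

A third below D lands on the letter B.
A diminished third spans 2 semitones, so D moves to pitch class 0. On the letter B that is B#.

B#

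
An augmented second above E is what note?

A second above E lands on the letter F.
An augmented second spans 3 semitones, so E moves to pitch class 7. On the letter F that is F##.

F##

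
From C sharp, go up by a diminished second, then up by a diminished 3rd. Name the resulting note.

Fbb

A diminished second up from C# is Db (letter D, 0 semitones up).
A diminished third up from Db is Fbb (letter F, 2 semitones up).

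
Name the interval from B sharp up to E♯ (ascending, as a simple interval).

Counting letters B–C–D–E gives a fourth.
B#→E# = 5 semitones, exactly the perfect fourth.

perfect fourth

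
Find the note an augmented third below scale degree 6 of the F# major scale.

Bb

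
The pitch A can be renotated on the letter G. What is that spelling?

Plain G sits 2 semitones below A, so on the letter G the same pitch needs a double sharp: G##.

G##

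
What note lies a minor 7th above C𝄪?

C up a major seventh is B, so the target letter is B.
From C##, a minor seventh is 10 semitones up: B#.

B#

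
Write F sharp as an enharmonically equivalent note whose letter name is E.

E##

F# is pitch class 6. The letter E alone is pitch class 4.
To reach pitch class 6 from E requires an offset of +2 semitones, i.e. double sharp: E##.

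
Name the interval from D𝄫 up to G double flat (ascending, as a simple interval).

perfect fourth

The letter names run D→G, a span of 3 letter steps, so the interval is some kind of fourth.
Dbb to Gbb is 5 semitones. A perfect fourth is 5, so 5 makes it perfect.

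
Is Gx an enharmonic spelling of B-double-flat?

G## = pitch class 9 and Bbb = pitch class 9 — the same pitch class, so they are enharmonic equivalents.

Yes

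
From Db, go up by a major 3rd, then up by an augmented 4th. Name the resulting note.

B

A major third up from Db is F (letter F, 4 semitones up).
An augmented fourth up from F is B (letter B, 6 semitones up).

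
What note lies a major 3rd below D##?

B#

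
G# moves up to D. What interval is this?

diminished fifth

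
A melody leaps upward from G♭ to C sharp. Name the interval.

doubly augmented fourth

Counting letters G–A–B–C gives a fourth.
Gb→C# = 7 semitones, 2 wider than the perfect fourth (5), so doubly augmented.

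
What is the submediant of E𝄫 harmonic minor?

Cbb

Degree 6 takes the letter 5 steps above E, which is C.
In harmonic minor, degree 6 sits 8 semitones above the tonic. Ebb + 8 semitones is pitch class 10, spelled on C as Cbb.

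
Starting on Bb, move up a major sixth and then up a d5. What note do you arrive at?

A major sixth up from Bb is G (letter G, 9 semitones up).
A diminished fifth up from G is Db (letter D, 6 semitones up).

Db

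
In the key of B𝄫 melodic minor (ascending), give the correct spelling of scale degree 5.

The Bbb melodic minor (ascending) scale runs Bbb Cb Dbb Ebb Fb Gb Ab.
Degree 5 is Fb.

Fb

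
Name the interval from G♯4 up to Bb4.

diminished third

The letter names run G→B, a span of 2 letter steps, so the interval is some kind of third.
G# to Bb is 2 semitones. A major third is 4, so 2 makes it diminished.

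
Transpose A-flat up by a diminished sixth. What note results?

Fbb

A up a major sixth is F#, so the target letter is F.
From Ab, a diminished sixth is 7 semitones up: Fbb.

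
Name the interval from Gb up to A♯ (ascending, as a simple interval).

doubly augmented second

The letter names run G→A, a span of 1 letter step, so the interval is some kind of second.
Gb to A# is 4 semitones. A major second is 2, so 4 makes it doubly augmented.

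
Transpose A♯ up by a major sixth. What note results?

F##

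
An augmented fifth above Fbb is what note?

A fifth above F lands on the letter C.
An augmented fifth spans 8 semitones, so Fbb moves to pitch class 11. On the letter C that is Cb.

Cb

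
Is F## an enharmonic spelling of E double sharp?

No

Two spellings are enharmonically equivalent only if they share a pitch class.
Here F## → 7, E## → 6; 6 ≠ 7, so they are not.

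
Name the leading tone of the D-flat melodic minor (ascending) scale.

C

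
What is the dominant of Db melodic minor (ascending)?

The Db melodic minor (ascending) scale runs Db Eb Fb Gb Ab Bb C.
Degree 5 is Ab.

Ab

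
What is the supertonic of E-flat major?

F

Degree 2 takes the letter 1 step above E, which is F.
In major, degree 2 sits 2 semitones above the tonic. Eb + 2 semitones is pitch class 5, spelled on F as F.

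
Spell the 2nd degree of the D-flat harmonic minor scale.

Eb

Degree 2 takes the letter 1 step above D, which is E.
In harmonic minor, degree 2 sits 2 semitones above the tonic. Db + 2 semitones is pitch class 3, spelled on E as Eb.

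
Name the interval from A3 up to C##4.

The letter names run A→C, a span of 2 letter steps, so the interval is some kind of third.
A to C## is 5 semitones. A major third is 4, so 5 makes it augmented.

augmented third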